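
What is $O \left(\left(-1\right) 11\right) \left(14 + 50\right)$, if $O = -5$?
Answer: $3520$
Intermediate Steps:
$O \left(\left(-1\right) 11\right) \left(14 + 50\right) = - 5 \left(\left(-1\right) 11\right) \left(14 + 50\right) = \left(-5\right) \left(-11\right) 64 = 55 \cdot 64 = 3520$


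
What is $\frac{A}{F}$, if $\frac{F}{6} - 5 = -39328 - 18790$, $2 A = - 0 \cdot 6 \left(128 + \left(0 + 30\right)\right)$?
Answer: $0$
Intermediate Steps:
$A = 0$ ($A = \frac{- 0 \cdot 6 \left(128 + \left(0 + 30\right)\right)}{2} = \frac{\left(-1\right) 0 \left(128 + 30\right)}{2} = \frac{0 \cdot 158}{2} = \frac{1}{2} \cdot 0 = 0$)
$F = -348678$ ($F = 30 + 6 \left(-39328 - 18790\right) = 30 + 6 \left(-58118\right) = 30 - 348708 = -348678$)
$\frac{A}{F} = \frac{0}{-348678} = 0 \left(- \frac{1}{348678}\right) = 0$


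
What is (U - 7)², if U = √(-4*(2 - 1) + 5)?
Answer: 36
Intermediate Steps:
U = 1 (U = √(-4*1 + 5) = √(-4 + 5) = √1 = 1)
(U - 7)² = (1 - 7)² = (-6)² = 36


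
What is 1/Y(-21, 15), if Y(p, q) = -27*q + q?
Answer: -1/390 ≈ -0.0025641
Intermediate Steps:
Y(p, q) = -26*q
1/Y(-21, 15) = 1/(-26*15) = 1/(-390) = -1/390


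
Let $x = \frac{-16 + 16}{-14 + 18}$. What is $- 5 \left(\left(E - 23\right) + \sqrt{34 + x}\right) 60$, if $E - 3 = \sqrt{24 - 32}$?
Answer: $6000 - 300 \sqrt{34} - 600 i \sqrt{2} \approx 4250.7 - 848.53 i$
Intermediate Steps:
$E = 3 + 2 i \sqrt{2}$ ($E = 3 + \sqrt{24 - 32} = 3 + \sqrt{-8} = 3 + 2 i \sqrt{2} \approx 3.0 + 2.8284 i$)
$x = 0$ ($x = \frac{0}{4} = 0 \cdot \frac{1}{4} = 0$)
$- 5 \left(\left(E - 23\right) + \sqrt{34 + x}\right) 60 = - 5 \left(\left(\left(3 + 2 i \sqrt{2}\right) - 23\right) + \sqrt{34 + 0}\right) 60 = - 5 \left(\left(-20 + 2 i \sqrt{2}\right) + \sqrt{34}\right) 60 = - 5 \left(-20 + \sqrt{34} + 2 i \sqrt{2}\right) 60 = \left(100 - 5 \sqrt{34} - 10 i \sqrt{2}\right) 60 = 6000 - 300 \sqrt{34} - 600 i \sqrt{2}$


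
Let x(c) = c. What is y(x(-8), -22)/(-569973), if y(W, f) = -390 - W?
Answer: 382/569973 ≈ 0.00067021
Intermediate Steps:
y(x(-8), -22)/(-569973) = (-390 - 1*(-8))/(-569973) = (-390 + 8)*(-1/569973) = -382*(-1/569973) = 382/569973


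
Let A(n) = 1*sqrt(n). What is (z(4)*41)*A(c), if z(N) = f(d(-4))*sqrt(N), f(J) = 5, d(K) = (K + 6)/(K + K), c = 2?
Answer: 410*sqrt(2) ≈ 579.83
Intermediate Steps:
d(K) = (6 + K)/(2*K) (d(K) = (6 + K)/((2*K)) = (6 + K)*(1/(2*K)) = (6 + K)/(2*K))
A(n) = sqrt(n)
z(N) = 5*sqrt(N)
(z(4)*41)*A(c) = ((5*sqrt(4))*41)*sqrt(2) = ((5*2)*41)*sqrt(2) = (10*41)*sqrt(2) = 410*sqrt(2)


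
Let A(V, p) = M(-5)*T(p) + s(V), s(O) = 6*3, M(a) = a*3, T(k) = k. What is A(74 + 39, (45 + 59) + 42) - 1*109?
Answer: -2281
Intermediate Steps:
M(a) = 3*a
s(O) = 18
A(V, p) = 18 - 15*p (A(V, p) = (3*(-5))*p + 18 = -15*p + 18 = 18 - 15*p)
A(74 + 39, (45 + 59) + 42) - 1*109 = (18 - 15*((45 + 59) + 42)) - 1*109 = (18 - 15*(104 + 42)) - 109 = (18 - 15*146) - 109 = (18 - 2190) - 109 = -2172 - 109 = -2281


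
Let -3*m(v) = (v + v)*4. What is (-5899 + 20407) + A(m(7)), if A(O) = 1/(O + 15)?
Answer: 159585/11 ≈ 14508.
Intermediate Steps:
m(v) = -8*v/3 (m(v) = -(v + v)*4/3 = -2*v*4/3 = -8*v/3)
A(O) = 1/(15 + O)
(-5899 + 20407) + A(m(7)) = (-5899 + 20407) + 1/(15 - 8/3*7) = 14508 + 1/(15 - 56/3) = 14508 + 1/(-11/3) = 14508 - 3/11 = 159585/11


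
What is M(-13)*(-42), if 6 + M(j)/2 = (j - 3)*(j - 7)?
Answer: -26376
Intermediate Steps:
M(j) = -12 + 2*(-7 + j)*(-3 + j) (M(j) = -12 + 2*((j - 3)*(j - 7)) = -12 + 2*((-3 + j)*(-7 + j)) = -12 + 2*((-7 + j)*(-3 + j)) = -12 + 2*(-7 + j)*(-3 + j))
M(-13)*(-42) = (30 - 20*(-13) + 2*(-13)²)*(-42) = (30 + 260 + 2*169)*(-42) = (30 + 260 + 338)*(-42) = 628*(-42) = -26376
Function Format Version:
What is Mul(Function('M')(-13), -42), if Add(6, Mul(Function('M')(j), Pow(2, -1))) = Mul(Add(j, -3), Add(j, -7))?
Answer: -26376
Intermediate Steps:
Function('M')(j) = Add(-12, Mul(2, Add(-7, j), Add(-3, j))) (Function('M')(j) = Add(-12, Mul(2, Mul(Add(j, -3), Add(j, -7)))) = Add(-12, Mul(2, Mul(Add(-3, j), Add(-7, j)))) = Add(-12, Mul(2, Mul(Add(-7, j), Add(-3, j)))) = Add(-12, Mul(2, Add(-7, j), Add(-3, j))))
Mul(Function('M')(-13), -42) = Mul(Add(30, Mul(-20, -13), Mul(2, Pow(-13, 2))), -42) = Mul(Add(30, 260, Mul(2, 169)), -42) = Mul(Add(30, 260, 338), -42) = Mul(628, -42) = -26376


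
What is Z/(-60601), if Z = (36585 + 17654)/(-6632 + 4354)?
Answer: 54239/138049078 ≈ 0.00039290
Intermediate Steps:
Z = -54239/2278 (Z = 54239/(-2278) = 54239*(-1/2278) = -54239/2278 ≈ -23.810)
Z/(-60601) = -54239/2278/(-60601) = -54239/2278*(-1/60601) = 54239/138049078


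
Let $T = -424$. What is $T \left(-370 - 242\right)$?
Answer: $259488$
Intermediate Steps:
$T \left(-370 - 242\right) = - 424 \left(-370 - 242\right) = \left(-424\right) \left(-612\right) = 259488$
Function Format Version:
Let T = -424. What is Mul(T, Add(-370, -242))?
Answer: 259488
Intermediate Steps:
Mul(T, Add(-370, -242)) = Mul(-424, Add(-370, -242)) = Mul(-424, -612) = 259488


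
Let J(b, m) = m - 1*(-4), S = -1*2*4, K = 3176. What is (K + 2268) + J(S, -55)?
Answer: 5393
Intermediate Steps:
S = -8 (S = -2*4 = -8)
J(b, m) = 4 + m (J(b, m) = m + 4 = 4 + m)
(K + 2268) + J(S, -55) = (3176 + 2268) + (4 - 55) = 5444 - 51 = 5393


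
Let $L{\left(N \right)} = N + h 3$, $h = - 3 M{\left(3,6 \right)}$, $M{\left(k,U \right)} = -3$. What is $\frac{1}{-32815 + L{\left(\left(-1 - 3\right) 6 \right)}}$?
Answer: $- \frac{1}{32812} \approx -3.0477 \cdot 10^{-5}$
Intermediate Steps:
$h = 9$ ($h = \left(-3\right) \left(-3\right) = 9$)
$L{\left(N \right)} = 27 + N$ ($L{\left(N \right)} = N + 9 \cdot 3 = N + 27 = 27 + N$)
$\frac{1}{-32815 + L{\left(\left(-1 - 3\right) 6 \right)}} = \frac{1}{-32815 + \left(27 + \left(-1 - 3\right) 6\right)} = \frac{1}{-32815 + \left(27 - 24\right)} = \frac{1}{-32815 + 3} = \frac{1}{-32812} = - \frac{1}{32812}$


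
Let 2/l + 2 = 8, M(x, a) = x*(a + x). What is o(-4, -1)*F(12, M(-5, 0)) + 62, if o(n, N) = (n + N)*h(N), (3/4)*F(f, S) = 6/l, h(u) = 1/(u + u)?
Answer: 122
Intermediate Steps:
l = 1/3 (l = 2/(-2 + 8) = 2/6 = 2*(1/6) = 1/3 ≈ 0.33333)
h(u) = 1/(2*u)
F(f, S) = 24 (F(f, S) = 4*(6/(1/3))/3 = 4*(6*3)/3 = (4/3)*18 = 24)
o(n, N) = (N + n)/(2*N) (o(n, N) = (n + N)*(1/(2*N)) = (N + n)*(1/(2*N)) = (N + n)/(2*N))
o(-4, -1)*F(12, M(-5, 0)) + 62 = ((1/2)*(-1 - 4)/(-1))*24 + 62 = ((1/2)*(-1)*(-5))*24 + 62 = (5/2)*24 + 62 = 60 + 62 = 122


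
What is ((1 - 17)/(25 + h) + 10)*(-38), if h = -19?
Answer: -836/3 ≈ -278.67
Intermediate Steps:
((1 - 17)/(25 + h) + 10)*(-38) = ((1 - 17)/(25 - 19) + 10)*(-38) = (-16/6 + 10)*(-38) = (-16*⅙ + 10)*(-38) = (-8/3 + 10)*(-38) = (22/3)*(-38) = -836/3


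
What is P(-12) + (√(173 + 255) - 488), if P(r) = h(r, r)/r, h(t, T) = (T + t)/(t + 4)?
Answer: -1953/4 + 2*√107 ≈ -467.56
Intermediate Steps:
h(t, T) = (T + t)/(4 + t)
P(r) = 2/(4 + r) (P(r) = ((r + r)/(4 + r))/r = ((2*r)/(4 + r))/r = (2*r/(4 + r))/r = 2/(4 + r))
P(-12) + (√(173 + 255) - 488) = 2/(4 - 12) + (√(173 + 255) - 488) = 2/(-8) + (√428 - 488) = 2*(-⅛) + (2*√107 - 488) = -¼ + (-488 + 2*√107) = -1953/4 + 2*√107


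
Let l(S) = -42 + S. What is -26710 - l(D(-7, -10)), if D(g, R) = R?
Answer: -26658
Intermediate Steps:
-26710 - l(D(-7, -10)) = -26710 - (-42 - 10) = -26710 - 1*(-52) = -26710 + 52 = -26658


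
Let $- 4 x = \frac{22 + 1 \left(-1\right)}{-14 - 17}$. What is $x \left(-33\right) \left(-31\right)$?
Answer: $\frac{693}{4} \approx 173.25$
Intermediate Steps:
$x = \frac{21}{124}$ ($x = - \frac{\left(22 + 1 \left(-1\right)\right) \frac{1}{-14 - 17}}{4} = - \frac{\left(22 - 1\right) \frac{1}{-31}}{4} = - \frac{21 \left(- \frac{1}{31}\right)}{4} = \left(- \frac{1}{4}\right) \left(- \frac{21}{31}\right) = \frac{21}{124} \approx 0.16935$)
$x \left(-33\right) \left(-31\right) = \frac{21}{124} \left(-33\right) \left(-31\right) = \left(- \frac{693}{124}\right) \left(-31\right) = \frac{693}{4}$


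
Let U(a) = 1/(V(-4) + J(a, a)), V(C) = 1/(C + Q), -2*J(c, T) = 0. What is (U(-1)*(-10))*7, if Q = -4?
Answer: 560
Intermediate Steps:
J(c, T) = 0 (J(c, T) = -1/2*0 = 0)
V(C) = 1/(-4 + C) (V(C) = 1/(C - 4) = 1/(-4 + C))
U(a) = -8 (U(a) = 1/(1/(-4 - 4) + 0) = 1/(1/(-8) + 0) = 1/(-1/8 + 0) = 1/(-1/8) = -8)
(U(-1)*(-10))*7 = -8*(-10)*7 = 80*7 = 560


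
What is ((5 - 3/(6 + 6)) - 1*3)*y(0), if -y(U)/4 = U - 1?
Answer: 7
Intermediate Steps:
y(U) = 4 - 4*U (y(U) = -4*(U - 1) = -4*(-1 + U) = 4 - 4*U)
((5 - 3/(6 + 6)) - 1*3)*y(0) = ((5 - 3/(6 + 6)) - 1*3)*(4 - 4*0) = ((5 - 3/12) - 3)*(4 + 0) = ((5 + (1/12)*(-3)) - 3)*4 = ((5 - ¼) - 3)*4 = (19/4 - 3)*4 = (7/4)*4 = 7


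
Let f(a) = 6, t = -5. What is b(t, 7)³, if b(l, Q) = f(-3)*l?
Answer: -27000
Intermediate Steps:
b(l, Q) = 6*l
b(t, 7)³ = (6*(-5))³ = (-30)³ = -27000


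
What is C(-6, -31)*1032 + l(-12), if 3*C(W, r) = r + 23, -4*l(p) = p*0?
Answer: -2752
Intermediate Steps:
l(p) = 0 (l(p) = -p*0/4 = -1/4*0 = 0)
C(W, r) = 23/3 + r/3 (C(W, r) = (r + 23)/3 = (23 + r)/3 = 23/3 + r/3)
C(-6, -31)*1032 + l(-12) = (23/3 + (1/3)*(-31))*1032 + 0 = (23/3 - 31/3)*1032 + 0 = -8/3*1032 + 0 = -2752 + 0 = -2752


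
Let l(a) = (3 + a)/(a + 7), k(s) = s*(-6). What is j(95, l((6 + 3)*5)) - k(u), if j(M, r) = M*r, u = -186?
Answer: -13368/13 ≈ -1028.3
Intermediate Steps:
k(s) = -6*s
l(a) = (3 + a)/(7 + a)
j(95, l((6 + 3)*5)) - k(u) = 95*((3 + (6 + 3)*5)/(7 + (6 + 3)*5)) - (-6)*(-186) = 95*((3 + 9*5)/(7 + 9*5)) - 1*1116 = 95*((3 + 45)/(7 + 45)) - 1116 = 95*(48/52) - 1116 = 95*((1/52)*48) - 1116 = 95*(12/13) - 1116 = 1140/13 - 1116 = -13368/13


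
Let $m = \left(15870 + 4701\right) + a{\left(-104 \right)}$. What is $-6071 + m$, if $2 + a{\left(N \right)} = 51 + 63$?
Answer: $14612$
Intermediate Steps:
$a{\left(N \right)} = 112$ ($a{\left(N \right)} = -2 + \left(51 + 63\right) = -2 + 114 = 112$)
$m = 20683$ ($m = \left(15870 + 4701\right) + 112 = 20571 + 112 = 20683$)
$-6071 + m = -6071 + 20683 = 14612$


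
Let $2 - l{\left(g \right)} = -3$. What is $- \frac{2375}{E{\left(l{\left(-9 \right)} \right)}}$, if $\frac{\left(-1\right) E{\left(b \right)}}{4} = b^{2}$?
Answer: $\frac{95}{4} \approx 23.75$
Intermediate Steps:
$l{\left(g \right)} = 5$ ($l{\left(g \right)} = 2 - -3 = 2 + 3 = 5$)
$E{\left(b \right)} = - 4 b^{2}$
$- \frac{2375}{E{\left(l{\left(-9 \right)} \right)}} = - \frac{2375}{\left(-4\right) 5^{2}} = - \frac{2375}{\left(-4\right) 25} = - \frac{2375}{-100} = \left(-2375\right) \left(- \frac{1}{100}\right) = \frac{95}{4}$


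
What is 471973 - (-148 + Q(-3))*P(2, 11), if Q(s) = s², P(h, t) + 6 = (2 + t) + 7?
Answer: 473919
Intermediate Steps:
P(h, t) = 3 + t (P(h, t) = -6 + ((2 + t) + 7) = -6 + (9 + t) = 3 + t)
471973 - (-148 + Q(-3))*P(2, 11) = 471973 - (-148 + (-3)²)*(3 + 11) = 471973 - (-148 + 9)*14 = 471973 - (-139)*14 = 471973 - 1*(-1946) = 471973 + 1946 = 473919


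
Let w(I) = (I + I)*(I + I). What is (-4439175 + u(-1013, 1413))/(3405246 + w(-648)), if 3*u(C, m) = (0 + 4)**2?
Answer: -13317509/15254586 ≈ -0.87302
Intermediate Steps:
u(C, m) = 16/3 (u(C, m) = (0 + 4)**2/3 = (1/3)*4**2 = (1/3)*16 = 16/3)
w(I) = 4*I**2 (w(I) = (2*I)*(2*I) = 4*I**2)
(-4439175 + u(-1013, 1413))/(3405246 + w(-648)) = (-4439175 + 16/3)/(3405246 + 4*(-648)**2) = -13317509/(3*(3405246 + 4*419904)) = -13317509/(3*(3405246 + 1679616)) = -13317509/3/5084862 = -13317509/3*1/5084862 = -13317509/15254586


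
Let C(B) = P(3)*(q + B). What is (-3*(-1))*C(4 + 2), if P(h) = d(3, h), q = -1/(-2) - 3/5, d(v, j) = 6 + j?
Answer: 1593/10 ≈ 159.30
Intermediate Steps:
q = -1/10 (q = -1*(-1/2) - 3*1/5 = 1/2 - 3/5 = -1/10 ≈ -0.10000)
P(h) = 6 + h
C(B) = -9/10 + 9*B (C(B) = (6 + 3)*(-1/10 + B) = 9*(-1/10 + B) = -9/10 + 9*B)
(-3*(-1))*C(4 + 2) = (-3*(-1))*(-9/10 + 9*(4 + 2)) = 3*(-9/10 + 9*6) = 3*(-9/10 + 54) = 3*(531/10) = 1593/10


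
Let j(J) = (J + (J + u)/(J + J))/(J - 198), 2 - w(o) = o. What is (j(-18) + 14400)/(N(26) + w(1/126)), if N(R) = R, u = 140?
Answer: 391913095/761832 ≈ 514.44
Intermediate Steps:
w(o) = 2 - o
j(J) = (J + (140 + J)/(2*J))/(-198 + J) (j(J) = (J + (J + 140)/(J + J))/(J - 198) = (J + (140 + J)/((2*J)))/(-198 + J) = (J + (140 + J)*(1/(2*J)))/(-198 + J) = (J + (140 + J)/(2*J))/(-198 + J))
(j(-18) + 14400)/(N(26) + w(1/126)) = ((70 + (-18)² + (½)*(-18))/((-18)*(-198 - 18)) + 14400)/(26 + (2 - 1/126)) = (-1/18*(70 + 324 - 9)/(-216) + 14400)/(26 + (2 - 1*1/126)) = (-1/18*(-1/216)*385 + 14400)/(26 + (2 - 1/126)) = (385/3888 + 14400)/(26 + 251/126) = 55987585/(3888*(3527/126)) = (55987585/3888)*(126/3527) = 391913095/761832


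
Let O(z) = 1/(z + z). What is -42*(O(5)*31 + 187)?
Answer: -39921/5 ≈ -7984.2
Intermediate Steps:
O(z) = 1/(2*z)
-42*(O(5)*31 + 187) = -42*(((½)/5)*31 + 187) = -42*(((½)*(⅕))*31 + 187) = -42*((⅒)*31 + 187) = -42*(31/10 + 187) = -42*1901/10 = -39921/5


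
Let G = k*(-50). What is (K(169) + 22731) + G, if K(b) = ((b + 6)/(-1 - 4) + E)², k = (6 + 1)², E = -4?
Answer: 21802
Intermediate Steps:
k = 49 (k = 7² = 49)
K(b) = (-26/5 - b/5)² (K(b) = ((b + 6)/(-1 - 4) - 4)² = ((6 + b)/(-5) - 4)² = ((6 + b)*(-⅕) - 4)² = ((-6/5 - b/5) - 4)² = (-26/5 - b/5)²)
G = -2450 (G = 49*(-50) = -2450)
(K(169) + 22731) + G = ((26 + 169)²/25 + 22731) - 2450 = ((1/25)*195² + 22731) - 2450 = ((1/25)*38025 + 22731) - 2450 = (1521 + 22731) - 2450 = 24252 - 2450 = 21802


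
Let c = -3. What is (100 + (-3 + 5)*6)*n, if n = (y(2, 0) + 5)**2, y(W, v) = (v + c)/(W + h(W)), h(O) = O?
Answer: 2023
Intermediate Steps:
y(W, v) = (-3 + v)/(2*W) (y(W, v) = (v - 3)/(W + W) = (-3 + v)/((2*W)) = (-3 + v)*(1/(2*W)) = (-3 + v)/(2*W))
n = 289/16 (n = ((1/2)*(-3 + 0)/2 + 5)**2 = ((1/2)*(1/2)*(-3) + 5)**2 = (-3/4 + 5)**2 = (17/4)**2 = 289/16 ≈ 18.063)
(100 + (-3 + 5)*6)*n = (100 + (-3 + 5)*6)*(289/16) = (100 + 2*6)*(289/16) = (100 + 12)*(289/16) = 112*(289/16) = 2023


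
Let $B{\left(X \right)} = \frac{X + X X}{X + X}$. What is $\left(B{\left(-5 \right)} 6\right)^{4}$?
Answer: $20736$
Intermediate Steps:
$B{\left(X \right)} = \frac{X + X^{2}}{2 X}$
$\left(B{\left(-5 \right)} 6\right)^{4} = \left(\left(\frac{1}{2} + \frac{1}{2} \left(-5\right)\right) 6\right)^{4} = \left(\left(\frac{1}{2} - \frac{5}{2}\right) 6\right)^{4} = \left(\left(-2\right) 6\right)^{4} = \left(-12\right)^{4} = 20736$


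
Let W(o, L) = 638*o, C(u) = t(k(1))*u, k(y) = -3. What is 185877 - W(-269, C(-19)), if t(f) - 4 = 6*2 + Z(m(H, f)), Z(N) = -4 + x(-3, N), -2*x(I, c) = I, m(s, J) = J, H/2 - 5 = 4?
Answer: 357499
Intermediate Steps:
H = 18 (H = 10 + 2*4 = 10 + 8 = 18)
x(I, c) = -I/2
Z(N) = -5/2 (Z(N) = -4 - ½*(-3) = -4 + 3/2 = -5/2)
t(f) = 27/2 (t(f) = 4 + (6*2 - 5/2) = 4 + (12 - 5/2) = 4 + 19/2 = 27/2)
C(u) = 27*u/2
185877 - W(-269, C(-19)) = 185877 - 638*(-269) = 185877 - 1*(-171622) = 185877 + 171622 = 357499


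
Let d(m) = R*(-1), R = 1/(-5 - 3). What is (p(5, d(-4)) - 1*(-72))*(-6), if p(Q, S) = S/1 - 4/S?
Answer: -963/4 ≈ -240.75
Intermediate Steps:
R = -⅛ (R = 1/(-8) = -⅛ ≈ -0.12500)
d(m) = ⅛ (d(m) = -⅛*(-1) = ⅛)
p(Q, S) = S - 4/S (p(Q, S) = S*1 - 4/S = S - 4/S)
(p(5, d(-4)) - 1*(-72))*(-6) = ((⅛ - 4/⅛) - 1*(-72))*(-6) = ((⅛ - 4*8) + 72)*(-6) = ((⅛ - 32) + 72)*(-6) = (-255/8 + 72)*(-6) = (321/8)*(-6) = -963/4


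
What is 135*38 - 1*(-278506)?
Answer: 283636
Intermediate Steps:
135*38 - 1*(-278506) = 5130 + 278506 = 283636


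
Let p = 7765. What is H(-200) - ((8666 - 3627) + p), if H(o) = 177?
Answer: -12627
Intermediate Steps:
H(-200) - ((8666 - 3627) + p) = 177 - ((8666 - 3627) + 7765) = 177 - (5039 + 7765) = 177 - 1*12804 = 177 - 12804 = -12627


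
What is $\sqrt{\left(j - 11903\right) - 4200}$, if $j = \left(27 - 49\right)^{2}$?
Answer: $i \sqrt{15619} \approx 124.98 i$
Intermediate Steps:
$j = 484$ ($j = \left(27 - 49\right)^{2} = \left(-22\right)^{2} = 484$)
$\sqrt{\left(j - 11903\right) - 4200} = \sqrt{\left(484 - 11903\right) - 4200} = \sqrt{-11419 - 4200} = \sqrt{-15619} = i \sqrt{15619}$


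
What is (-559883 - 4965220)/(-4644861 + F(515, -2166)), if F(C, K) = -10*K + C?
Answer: 5525103/4622686 ≈ 1.1952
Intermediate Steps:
F(C, K) = C - 10*K
(-559883 - 4965220)/(-4644861 + F(515, -2166)) = (-559883 - 4965220)/(-4644861 + (515 - 10*(-2166))) = -5525103/(-4644861 + (515 + 21660)) = -5525103/(-4644861 + 22175) = -5525103/(-4622686) = -5525103*(-1/4622686) = 5525103/4622686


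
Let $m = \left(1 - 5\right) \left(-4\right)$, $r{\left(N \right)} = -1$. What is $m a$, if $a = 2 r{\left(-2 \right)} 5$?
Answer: $-160$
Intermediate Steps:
$a = -10$ ($a = 2 \left(-1\right) 5 = \left(-2\right) 5 = -10$)
$m = 16$ ($m = \left(-4\right) \left(-4\right) = 16$)
$m a = 16 \left(-10\right) = -160$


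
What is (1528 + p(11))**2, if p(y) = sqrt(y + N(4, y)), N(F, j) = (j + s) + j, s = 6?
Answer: (1528 + sqrt(39))**2 ≈ 2.3539e+6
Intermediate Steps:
N(F, j) = 6 + 2*j (N(F, j) = (j + 6) + j = (6 + j) + j = 6 + 2*j)
p(y) = sqrt(6 + 3*y) (p(y) = sqrt(y + (6 + 2*y)) = sqrt(6 + 3*y))
(1528 + p(11))**2 = (1528 + sqrt(6 + 3*11))**2 = (1528 + sqrt(6 + 33))**2 = (1528 + sqrt(39))**2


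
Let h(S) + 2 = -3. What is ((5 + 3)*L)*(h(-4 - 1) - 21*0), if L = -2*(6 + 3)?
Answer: 720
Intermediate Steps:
h(S) = -5 (h(S) = -2 - 3 = -5)
L = -18 (L = -2*9 = -18)
((5 + 3)*L)*(h(-4 - 1) - 21*0) = ((5 + 3)*(-18))*(-5 - 21*0) = (8*(-18))*(-5 + 0) = -144*(-5) = 720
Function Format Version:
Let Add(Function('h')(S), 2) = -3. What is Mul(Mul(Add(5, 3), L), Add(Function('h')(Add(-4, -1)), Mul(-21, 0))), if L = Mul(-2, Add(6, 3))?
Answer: 720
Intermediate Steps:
Function('h')(S) = -5 (Function('h')(S) = Add(-2, -3) = -5)
L = -18 (L = Mul(-2, 9) = -18)
Mul(Mul(Add(5, 3), L), Add(Function('h')(Add(-4, -1)), Mul(-21, 0))) = Mul(Mul(Add(5, 3), -18), Add(-5, Mul(-21, 0))) = Mul(Mul(8, -18), Add(-5, 0)) = Mul(-144, -5) = 720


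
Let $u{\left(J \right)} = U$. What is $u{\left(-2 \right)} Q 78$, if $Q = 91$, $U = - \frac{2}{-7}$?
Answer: $2028$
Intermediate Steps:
$U = \frac{2}{7}$ ($U = \left(-2\right) \left(- \frac{1}{7}\right) = \frac{2}{7} \approx 0.28571$)
$u{\left(J \right)} = \frac{2}{7}$
$u{\left(-2 \right)} Q 78 = \frac{2}{7} \cdot 91 \cdot 78 = 26 \cdot 78 = 2028$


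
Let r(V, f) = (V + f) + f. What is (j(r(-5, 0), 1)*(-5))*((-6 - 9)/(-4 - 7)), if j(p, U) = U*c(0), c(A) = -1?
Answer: 75/11 ≈ 6.8182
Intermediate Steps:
r(V, f) = V + 2*f
j(p, U) = -U (j(p, U) = U*(-1) = -U)
(j(r(-5, 0), 1)*(-5))*((-6 - 9)/(-4 - 7)) = (-1*1*(-5))*((-6 - 9)/(-4 - 7)) = (-1*(-5))*(-15/(-11)) = 5*(-15*(-1/11)) = 5*(15/11) = 75/11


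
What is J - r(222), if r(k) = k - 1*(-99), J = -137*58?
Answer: -8267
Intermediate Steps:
J = -7946
r(k) = 99 + k (r(k) = k + 99 = 99 + k)
J - r(222) = -7946 - (99 + 222) = -7946 - 1*321 = -7946 - 321 = -8267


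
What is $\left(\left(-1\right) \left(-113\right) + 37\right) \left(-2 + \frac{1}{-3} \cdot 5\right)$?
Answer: $-550$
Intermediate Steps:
$\left(\left(-1\right) \left(-113\right) + 37\right) \left(-2 + \frac{1}{-3} \cdot 5\right) = \left(113 + 37\right) \left(-2 - \frac{5}{3}\right) = 150 \left(-2 - \frac{5}{3}\right) = 150 \left(- \frac{11}{3}\right) = -550$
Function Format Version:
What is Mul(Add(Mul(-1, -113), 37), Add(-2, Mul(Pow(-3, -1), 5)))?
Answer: -550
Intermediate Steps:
Mul(Add(Mul(-1, -113), 37), Add(-2, Mul(Pow(-3, -1), 5))) = Mul(Add(113, 37), Add(-2, Mul(Rational(-1, 3), 5))) = Mul(150, Add(-2, Rational(-5, 3))) = Mul(150, Rational(-11, 3)) = -550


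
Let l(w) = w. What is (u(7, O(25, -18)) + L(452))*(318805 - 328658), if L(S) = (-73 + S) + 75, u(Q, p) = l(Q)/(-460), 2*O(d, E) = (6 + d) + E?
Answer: -2057631549/460 ≈ -4.4731e+6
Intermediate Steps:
O(d, E) = 3 + E/2 + d/2 (O(d, E) = ((6 + d) + E)/2 = (6 + E + d)/2 = 3 + E/2 + d/2)
u(Q, p) = -Q/460 (u(Q, p) = Q/(-460) = Q*(-1/460) = -Q/460)
L(S) = 2 + S
(u(7, O(25, -18)) + L(452))*(318805 - 328658) = (-1/460*7 + (2 + 452))*(318805 - 328658) = (-7/460 + 454)*(-9853) = (208833/460)*(-9853) = -2057631549/460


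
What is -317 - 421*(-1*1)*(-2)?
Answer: -1159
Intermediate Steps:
-317 - 421*(-1*1)*(-2) = -317 - (-421)*(-2) = -317 - 421*2 = -317 - 842 = -1159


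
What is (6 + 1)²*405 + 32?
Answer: 19877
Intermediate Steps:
(6 + 1)²*405 + 32 = 7²*405 + 32 = 49*405 + 32 = 19845 + 32 = 19877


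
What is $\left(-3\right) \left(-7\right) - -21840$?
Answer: $21861$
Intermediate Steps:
$\left(-3\right) \left(-7\right) - -21840 = 21 + 21840 = 21861$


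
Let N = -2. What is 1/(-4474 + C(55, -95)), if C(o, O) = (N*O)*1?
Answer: -1/4284 ≈ -0.00023343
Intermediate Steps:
C(o, O) = -2*O (C(o, O) = -2*O*1 = -2*O)
1/(-4474 + C(55, -95)) = 1/(-4474 - 2*(-95)) = 1/(-4474 + 190) = 1/(-4284) = -1/4284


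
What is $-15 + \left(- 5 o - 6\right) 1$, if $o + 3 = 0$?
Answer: $-6$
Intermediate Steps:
$o = -3$ ($o = -3 + 0 = -3$)
$-15 + \left(- 5 o - 6\right) 1 = -15 + \left(\left(-5\right) \left(-3\right) - 6\right) 1 = -15 + \left(15 - 6\right) 1 = -15 + 9 \cdot 1 = -15 + 9 = -6$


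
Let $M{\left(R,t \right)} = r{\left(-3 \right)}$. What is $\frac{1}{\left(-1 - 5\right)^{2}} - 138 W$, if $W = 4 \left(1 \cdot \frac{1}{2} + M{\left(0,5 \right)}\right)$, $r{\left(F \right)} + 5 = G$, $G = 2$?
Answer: $\frac{49681}{36} \approx 1380.0$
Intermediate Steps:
$r{\left(F \right)} = -3$ ($r{\left(F \right)} = -5 + 2 = -3$)
$M{\left(R,t \right)} = -3$
$W = -10$ ($W = 4 \left(1 \cdot \frac{1}{2} - 3\right) = 4 \left(\frac{1}{2} - 3\right) = 4 \left(- \frac{5}{2}\right) = -10$)
$\frac{1}{\left(-1 - 5\right)^{2}} - 138 W = \frac{1}{\left(-1 - 5\right)^{2}} - -1380 = \frac{1}{\left(-6\right)^{2}} + 1380 = \frac{1}{36} + 1380 = \frac{49681}{36}$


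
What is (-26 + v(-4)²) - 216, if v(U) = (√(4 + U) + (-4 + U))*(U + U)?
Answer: 3854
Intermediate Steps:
v(U) = 2*U*(-4 + U + √(4 + U)) (v(U) = (-4 + U + √(4 + U))*(2*U) = 2*U*(-4 + U + √(4 + U)))
(-26 + v(-4)²) - 216 = (-26 + (2*(-4)*(-4 - 4 + √(4 - 4)))²) - 216 = (-26 + (2*(-4)*(-4 - 4 + √0))²) - 216 = (-26 + (2*(-4)*(-4 - 4 + 0))²) - 216 = (-26 + (2*(-4)*(-8))²) - 216 = (-26 + 64²) - 216 = (-26 + 4096) - 216 = 4070 - 216 = 3854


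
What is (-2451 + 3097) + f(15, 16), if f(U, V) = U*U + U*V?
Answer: 1111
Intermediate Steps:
f(U, V) = U² + U*V
(-2451 + 3097) + f(15, 16) = (-2451 + 3097) + 15*(15 + 16) = 646 + 15*31 = 646 + 465 = 1111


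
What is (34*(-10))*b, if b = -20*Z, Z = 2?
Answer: 13600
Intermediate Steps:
b = -40 (b = -20*2 = -40)
(34*(-10))*b = (34*(-10))*(-40) = -340*(-40) = 13600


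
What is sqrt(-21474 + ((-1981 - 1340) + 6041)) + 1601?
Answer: 1601 + I*sqrt(18754) ≈ 1601.0 + 136.95*I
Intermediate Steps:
sqrt(-21474 + ((-1981 - 1340) + 6041)) + 1601 = sqrt(-21474 + (-3321 + 6041)) + 1601 = sqrt(-21474 + 2720) + 1601 = sqrt(-18754) + 1601 = I*sqrt(18754) + 1601 = 1601 + I*sqrt(18754)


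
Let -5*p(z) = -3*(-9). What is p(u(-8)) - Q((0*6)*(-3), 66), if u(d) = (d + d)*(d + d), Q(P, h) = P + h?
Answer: -357/5 ≈ -71.400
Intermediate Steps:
u(d) = 4*d² (u(d) = (2*d)*(2*d) = 4*d²)
p(z) = -27/5 (p(z) = -(-3)*(-9)/5 = -⅕*27 = -27/5)
p(u(-8)) - Q((0*6)*(-3), 66) = -27/5 - ((0*6)*(-3) + 66) = -27/5 - (0*(-3) + 66) = -27/5 - (0 + 66) = -27/5 - 1*66 = -27/5 - 66 = -357/5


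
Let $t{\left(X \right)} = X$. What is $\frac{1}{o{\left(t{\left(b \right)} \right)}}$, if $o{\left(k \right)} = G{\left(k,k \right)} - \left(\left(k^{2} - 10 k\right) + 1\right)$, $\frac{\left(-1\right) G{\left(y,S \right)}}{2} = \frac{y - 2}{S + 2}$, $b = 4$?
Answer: $\frac{3}{67} \approx 0.044776$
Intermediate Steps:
$G{\left(y,S \right)} = - \frac{2 \left(-2 + y\right)}{2 + S}$ ($G{\left(y,S \right)} = - 2 \frac{y - 2}{S + 2} = - 2 \frac{-2 + y}{2 + S} = - \frac{2 \left(-2 + y\right)}{2 + S}$)
$o{\left(k \right)} = -1 - k^{2} + 10 k + \frac{2 \left(2 - k\right)}{2 + k}$ ($o{\left(k \right)} = \frac{2 \left(2 - k\right)}{2 + k} - \left(\left(k^{2} - 10 k\right) + 1\right) = \frac{2 \left(2 - k\right)}{2 + k} - \left(1 + k^{2} - 10 k\right) = -1 - k^{2} + 10 k + \frac{2 \left(2 - k\right)}{2 + k}$)
$\frac{1}{o{\left(t{\left(b \right)} \right)}} = \frac{1}{\frac{1}{2 + 4} \left(2 - 4^{3} + 8 \cdot 4^{2} + 17 \cdot 4\right)} = \frac{1}{\frac{1}{6} \left(2 - 64 + 8 \cdot 16 + 68\right)} = \frac{1}{\frac{1}{6} \left(2 - 64 + 128 + 68\right)} = \frac{1}{\frac{1}{6} \cdot 134} = \frac{1}{\frac{67}{3}} = \frac{3}{67}$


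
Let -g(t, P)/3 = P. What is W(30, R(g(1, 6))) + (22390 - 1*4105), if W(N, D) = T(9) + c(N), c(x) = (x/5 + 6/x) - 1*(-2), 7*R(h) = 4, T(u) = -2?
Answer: 91456/5 ≈ 18291.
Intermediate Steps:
g(t, P) = -3*P
R(h) = 4/7 (R(h) = (⅐)*4 = 4/7)
c(x) = 2 + 6/x + x/5 (c(x) = (x*(⅕) + 6/x) + 2 = (x/5 + 6/x) + 2 = (6/x + x/5) + 2 = 2 + 6/x + x/5)
W(N, D) = 6/N + N/5 (W(N, D) = -2 + (2 + 6/N + N/5) = 6/N + N/5)
W(30, R(g(1, 6))) + (22390 - 1*4105) = (6/30 + (⅕)*30) + (22390 - 1*4105) = (6*(1/30) + 6) + (22390 - 4105) = (⅕ + 6) + 18285 = 31/5 + 18285 = 91456/5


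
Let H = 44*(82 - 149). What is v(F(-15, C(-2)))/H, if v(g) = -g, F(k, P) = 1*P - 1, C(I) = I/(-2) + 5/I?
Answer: -5/5896 ≈ -0.00084803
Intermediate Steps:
C(I) = 5/I - I/2 (C(I) = I*(-½) + 5/I = -I/2 + 5/I = 5/I - I/2)
F(k, P) = -1 + P (F(k, P) = P - 1 = -1 + P)
H = -2948 (H = 44*(-67) = -2948)
v(F(-15, C(-2)))/H = -(-1 + (5/(-2) - ½*(-2)))/(-2948) = -(-1 + (5*(-½) + 1))*(-1/2948) = -(-1 + (-5/2 + 1))*(-1/2948) = -(-1 - 3/2)*(-1/2948) = -1*(-5/2)*(-1/2948) = (5/2)*(-1/2948) = -5/5896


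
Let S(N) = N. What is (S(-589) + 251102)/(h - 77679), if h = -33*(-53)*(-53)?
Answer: -250513/170376 ≈ -1.4704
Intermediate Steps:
h = -92697 (h = 1749*(-53) = -92697)
(S(-589) + 251102)/(h - 77679) = (-589 + 251102)/(-92697 - 77679) = 250513/(-170376) = 250513*(-1/170376) = -250513/170376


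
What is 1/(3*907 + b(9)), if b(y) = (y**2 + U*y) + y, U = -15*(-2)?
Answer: 1/3081 ≈ 0.00032457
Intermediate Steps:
U = 30
b(y) = y**2 + 31*y (b(y) = (y**2 + 30*y) + y = y**2 + 31*y)
1/(3*907 + b(9)) = 1/(3*907 + 9*(31 + 9)) = 1/(2721 + 9*40) = 1/(2721 + 360) = 1/3081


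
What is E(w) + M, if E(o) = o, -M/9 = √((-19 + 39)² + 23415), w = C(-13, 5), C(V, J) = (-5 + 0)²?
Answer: 25 - 9*√23815 ≈ -1363.9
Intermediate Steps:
C(V, J) = 25 (C(V, J) = (-5)² = 25)
w = 25
M = -9*√23815 (M = -9*√((-19 + 39)² + 23415) = -9*√(20² + 23415) = -9*√(400 + 23415) = -9*√23815 ≈ -1388.9)
E(w) + M = 25 - 9*√23815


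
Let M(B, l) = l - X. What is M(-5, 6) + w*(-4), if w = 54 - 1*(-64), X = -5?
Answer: -461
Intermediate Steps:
M(B, l) = 5 + l (M(B, l) = l - 1*(-5) = l + 5 = 5 + l)
w = 118 (w = 54 + 64 = 118)
M(-5, 6) + w*(-4) = (5 + 6) + 118*(-4) = 11 - 472 = -461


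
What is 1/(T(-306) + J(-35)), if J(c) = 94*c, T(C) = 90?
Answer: -1/3200 ≈ -0.00031250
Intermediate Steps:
1/(T(-306) + J(-35)) = 1/(90 + 94*(-35)) = 1/(90 - 3290) = 1/(-3200) = -1/3200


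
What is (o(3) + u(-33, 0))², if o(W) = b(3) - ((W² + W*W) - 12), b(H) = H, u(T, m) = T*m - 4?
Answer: 49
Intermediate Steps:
u(T, m) = -4 + T*m
o(W) = 15 - 2*W² (o(W) = 3 - ((W² + W*W) - 12) = 3 - ((W² + W²) - 12) = 3 - (2*W² - 12) = 3 - (-12 + 2*W²) = 3 + (12 - 2*W²) = 15 - 2*W²)
(o(3) + u(-33, 0))² = ((15 - 2*3²) + (-4 - 33*0))² = ((15 - 2*9) + (-4 + 0))² = ((15 - 18) - 4)² = (-3 - 4)² = (-7)² = 49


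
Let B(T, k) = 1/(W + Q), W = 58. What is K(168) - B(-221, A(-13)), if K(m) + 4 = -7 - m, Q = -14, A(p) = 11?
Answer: -7877/44 ≈ -179.02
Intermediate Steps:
B(T, k) = 1/44 (B(T, k) = 1/(58 - 14) = 1/44)
K(m) = -11 - m (K(m) = -4 + (-7 - m) = -11 - m)
K(168) - B(-221, A(-13)) = (-11 - 1*168) - 1*1/44 = (-11 - 168) - 1/44 = -179 - 1/44 = -7877/44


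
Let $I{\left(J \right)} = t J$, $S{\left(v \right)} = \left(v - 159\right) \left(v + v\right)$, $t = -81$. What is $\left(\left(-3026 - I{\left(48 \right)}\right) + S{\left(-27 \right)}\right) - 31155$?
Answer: $-20249$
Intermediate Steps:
$S{\left(v \right)} = 2 v \left(-159 + v\right)$ ($S{\left(v \right)} = \left(-159 + v\right) 2 v = 2 v \left(-159 + v\right)$)
$I{\left(J \right)} = - 81 J$
$\left(\left(-3026 - I{\left(48 \right)}\right) + S{\left(-27 \right)}\right) - 31155 = \left(\left(-3026 - \left(-81\right) 48\right) + 2 \left(-27\right) \left(-159 - 27\right)\right) - 31155 = \left(\left(-3026 - -3888\right) + 2 \left(-27\right) \left(-186\right)\right) - 31155 = \left(\left(-3026 + 3888\right) + 10044\right) - 31155 = \left(862 + 10044\right) - 31155 = 10906 - 31155 = -20249$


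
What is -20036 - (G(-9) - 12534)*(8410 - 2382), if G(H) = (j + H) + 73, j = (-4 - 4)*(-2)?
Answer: 75052676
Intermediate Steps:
j = 16 (j = -8*(-2) = 16)
G(H) = 89 + H (G(H) = (16 + H) + 73 = 89 + H)
-20036 - (G(-9) - 12534)*(8410 - 2382) = -20036 - ((89 - 9) - 12534)*(8410 - 2382) = -20036 - (80 - 12534)*6028 = -20036 - (-12454)*6028 = -20036 - 1*(-75072712) = -20036 + 75072712 = 75052676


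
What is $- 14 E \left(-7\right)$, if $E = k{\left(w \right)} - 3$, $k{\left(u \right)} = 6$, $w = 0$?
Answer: $294$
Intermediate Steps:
$E = 3$ ($E = 6 - 3 = 3$)
$- 14 E \left(-7\right) = \left(-14\right) 3 \left(-7\right) = \left(-42\right) \left(-7\right) = 294$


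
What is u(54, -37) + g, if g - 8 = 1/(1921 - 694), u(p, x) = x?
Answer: -35582/1227 ≈ -28.999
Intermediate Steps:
g = 9817/1227 (g = 8 + 1/(1921 - 694) = 8 + 1/1227 = 9817/1227 ≈ 8.0008)
u(54, -37) + g = -37 + 9817/1227 = -35582/1227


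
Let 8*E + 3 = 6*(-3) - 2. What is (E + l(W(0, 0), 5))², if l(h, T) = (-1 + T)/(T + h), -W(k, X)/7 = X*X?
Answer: 6889/1600 ≈ 4.3056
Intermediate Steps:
W(k, X) = -7*X² (W(k, X) = -7*X*X = -7*X²)
l(h, T) = (-1 + T)/(T + h)
E = -23/8 (E = -3/8 + (6*(-3) - 2)/8 = -3/8 + (-18 - 2)/8 = -3/8 + (⅛)*(-20) = -3/8 - 5/2 = -23/8 ≈ -2.8750)
(E + l(W(0, 0), 5))² = (-23/8 + (-1 + 5)/(5 - 7*0²))² = (-23/8 + 4/(5 - 7*0))² = (-23/8 + 4/(5 + 0))² = (-23/8 + 4/5)² = (-23/8 + (⅕)*4)² = (-23/8 + ⅘)² = (-83/40)² = 6889/1600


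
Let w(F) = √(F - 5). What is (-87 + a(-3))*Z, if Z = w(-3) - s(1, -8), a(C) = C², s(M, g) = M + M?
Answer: 156 - 156*I*√2 ≈ 156.0 - 220.62*I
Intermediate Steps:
s(M, g) = 2*M
w(F) = √(-5 + F)
Z = -2 + 2*I*√2 (Z = √(-5 - 3) - 2 = √(-8) - 1*2 = 2*I*√2 - 2 = -2 + 2*I*√2 ≈ -2.0 + 2.8284*I)
(-87 + a(-3))*Z = (-87 + (-3)²)*(-2 + 2*I*√2) = (-87 + 9)*(-2 + 2*I*√2) = -78*(-2 + 2*I*√2) = 156 - 156*I*√2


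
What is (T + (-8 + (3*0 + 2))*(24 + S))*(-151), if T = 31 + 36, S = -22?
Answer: -8305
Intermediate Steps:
T = 67
(T + (-8 + (3*0 + 2))*(24 + S))*(-151) = (67 + (-8 + (3*0 + 2))*(24 - 22))*(-151) = (67 + (-8 + (0 + 2))*2)*(-151) = (67 + (-8 + 2)*2)*(-151) = (67 - 6*2)*(-151) = (67 - 12)*(-151) = 55*(-151) = -8305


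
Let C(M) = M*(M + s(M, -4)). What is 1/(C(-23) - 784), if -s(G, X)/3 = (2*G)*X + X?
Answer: 1/12165 ≈ 8.2203e-5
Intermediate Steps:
s(G, X) = -3*X - 6*G*X (s(G, X) = -3*((2*G)*X + X) = -3*(2*G*X + X) = -3*(X + 2*G*X) = -3*X - 6*G*X)
C(M) = M*(12 + 25*M) (C(M) = M*(M - 3*(-4)*(1 + 2*M)) = M*(M + (12 + 24*M)) = M*(12 + 25*M))
1/(C(-23) - 784) = 1/(-23*(12 + 25*(-23)) - 784) = 1/(-23*(12 - 575) - 784) = 1/(-23*(-563) - 784) = 1/(12949 - 784) = 1/12165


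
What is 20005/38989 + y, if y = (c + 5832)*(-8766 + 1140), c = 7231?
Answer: -3884023259177/38989 ≈ -9.9618e+7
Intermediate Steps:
y = -99618438 (y = (7231 + 5832)*(-8766 + 1140) = 13063*(-7626) = -99618438)
20005/38989 + y = 20005/38989 - 99618438 = -3884023259177/38989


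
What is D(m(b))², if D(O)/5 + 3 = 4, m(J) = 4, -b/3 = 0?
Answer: 25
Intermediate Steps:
b = 0 (b = -3*0 = 0)
D(O) = 5 (D(O) = -15 + 5*4 = -15 + 20 = 5)
D(m(b))² = 5² = 25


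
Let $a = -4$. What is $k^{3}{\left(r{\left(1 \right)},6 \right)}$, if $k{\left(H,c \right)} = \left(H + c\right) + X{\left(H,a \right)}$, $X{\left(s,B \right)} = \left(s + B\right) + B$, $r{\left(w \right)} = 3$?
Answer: $64$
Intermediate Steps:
$X{\left(s,B \right)} = s + 2 B$ ($X{\left(s,B \right)} = \left(B + s\right) + B = s + 2 B$)
$k{\left(H,c \right)} = -8 + c + 2 H$ ($k{\left(H,c \right)} = \left(H + c\right) + \left(H + 2 \left(-4\right)\right) = \left(H + c\right) + \left(H - 8\right) = \left(H + c\right) + \left(-8 + H\right) = -8 + c + 2 H$)
$k^{3}{\left(r{\left(1 \right)},6 \right)} = \left(-8 + 6 + 2 \cdot 3\right)^{3} = \left(-8 + 6 + 6\right)^{3} = 4^{3} = 64$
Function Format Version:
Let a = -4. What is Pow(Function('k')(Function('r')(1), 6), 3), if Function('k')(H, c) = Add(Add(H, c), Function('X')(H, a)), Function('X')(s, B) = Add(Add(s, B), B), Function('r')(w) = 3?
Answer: 64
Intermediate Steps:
Function('X')(s, B) = Add(s, Mul(2, B)) (Function('X')(s, B) = Add(Add(B, s), B) = Add(s, Mul(2, B)))
Function('k')(H, c) = Add(-8, c, Mul(2, H)) (Function('k')(H, c) = Add(Add(H, c), Add(H, Mul(2, -4))) = Add(Add(H, c), Add(H, -8)) = Add(Add(H, c), Add(-8, H)) = Add(-8, c, Mul(2, H)))
Pow(Function('k')(Function('r')(1), 6), 3) = Pow(Add(-8, 6, Mul(2, 3)), 3) = Pow(Add(-8, 6, 6), 3) = Pow(4, 3) = 64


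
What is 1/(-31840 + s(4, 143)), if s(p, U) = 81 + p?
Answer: -1/31755 ≈ -3.1491e-5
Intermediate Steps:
1/(-31840 + s(4, 143)) = 1/(-31840 + (81 + 4)) = 1/(-31840 + 85) = 1/(-31755) = -1/31755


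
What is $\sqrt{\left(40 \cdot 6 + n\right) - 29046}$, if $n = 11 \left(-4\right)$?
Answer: $5 i \sqrt{1154} \approx 169.85 i$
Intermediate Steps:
$n = -44$
$\sqrt{\left(40 \cdot 6 + n\right) - 29046} = \sqrt{\left(40 \cdot 6 - 44\right) - 29046} = \sqrt{\left(240 - 44\right) - 29046} = \sqrt{196 - 29046} = \sqrt{-28850} = 5 i \sqrt{1154}$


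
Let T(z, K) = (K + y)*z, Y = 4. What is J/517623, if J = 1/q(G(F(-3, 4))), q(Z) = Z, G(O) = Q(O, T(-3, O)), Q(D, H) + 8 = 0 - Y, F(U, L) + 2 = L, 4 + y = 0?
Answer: -1/6211476 ≈ -1.6099e-7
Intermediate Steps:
y = -4 (y = -4 + 0 = -4)
T(z, K) = z*(-4 + K) (T(z, K) = (K - 4)*z = (-4 + K)*z = z*(-4 + K))
F(U, L) = -2 + L
Q(D, H) = -12 (Q(D, H) = -8 + (0 - 1*4) = -8 + (0 - 4) = -8 - 4 = -12)
G(O) = -12
J = -1/12 (J = 1/(-12) = -1/12 ≈ -0.083333)
J/517623 = -1/12/517623 = -1/12*1/517623 = -1/6211476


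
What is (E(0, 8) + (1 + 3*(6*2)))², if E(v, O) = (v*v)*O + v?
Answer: 1369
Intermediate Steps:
E(v, O) = v + O*v² (E(v, O) = v²*O + v = O*v² + v = v + O*v²)
(E(0, 8) + (1 + 3*(6*2)))² = (0*(1 + 8*0) + (1 + 3*(6*2)))² = (0*(1 + 0) + (1 + 3*12))² = (0*1 + (1 + 36))² = (0 + 37)² = 37² = 1369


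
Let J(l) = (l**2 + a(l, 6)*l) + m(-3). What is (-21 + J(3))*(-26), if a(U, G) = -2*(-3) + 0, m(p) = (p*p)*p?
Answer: 546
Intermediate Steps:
m(p) = p**3 (m(p) = p**2*p = p**3)
a(U, G) = 6 (a(U, G) = 6 + 0 = 6)
J(l) = -27 + l**2 + 6*l (J(l) = (l**2 + 6*l) + (-3)**3 = (l**2 + 6*l) - 27 = -27 + l**2 + 6*l)
(-21 + J(3))*(-26) = (-21 + (-27 + 3**2 + 6*3))*(-26) = (-21 + (-27 + 9 + 18))*(-26) = (-21 + 0)*(-26) = -21*(-26) = 546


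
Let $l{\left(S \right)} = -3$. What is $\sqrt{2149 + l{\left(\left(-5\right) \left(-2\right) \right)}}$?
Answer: $\sqrt{2146} \approx 46.325$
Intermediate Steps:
$\sqrt{2149 + l{\left(\left(-5\right) \left(-2\right) \right)}} = \sqrt{2149 - 3} = \sqrt{2146}$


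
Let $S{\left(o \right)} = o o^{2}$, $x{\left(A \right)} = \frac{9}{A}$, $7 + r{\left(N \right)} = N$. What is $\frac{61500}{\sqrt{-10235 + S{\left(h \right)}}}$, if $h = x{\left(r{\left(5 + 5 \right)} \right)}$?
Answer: $- \frac{15375 i \sqrt{638}}{638} \approx - 608.7 i$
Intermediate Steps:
$r{\left(N \right)} = -7 + N$
$h = 3$ ($h = \frac{9}{-7 + \left(5 + 5\right)} = \frac{9}{-7 + 10} = \frac{9}{3} = 9 \cdot \frac{1}{3} = 3$)
$S{\left(o \right)} = o^{3}$
$\frac{61500}{\sqrt{-10235 + S{\left(h \right)}}} = \frac{61500}{\sqrt{-10235 + 3^{3}}} = \frac{61500}{\sqrt{-10235 + 27}} = \frac{61500}{\sqrt{-10208}} = \frac{61500}{4 i \sqrt{638}} = 61500 \left(- \frac{i \sqrt{638}}{2552}\right) = - \frac{15375 i \sqrt{638}}{638}$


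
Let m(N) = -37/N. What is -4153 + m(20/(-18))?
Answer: -41197/10 ≈ -4119.7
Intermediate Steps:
-4153 + m(20/(-18)) = -4153 - 37/(20/(-18)) = -4153 - 37/(20*(-1/18)) = -4153 - 37/(-10/9) = -4153 - 37*(-9/10) = -4153 + 333/10 = -41197/10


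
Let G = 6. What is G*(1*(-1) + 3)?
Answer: 12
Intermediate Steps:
G*(1*(-1) + 3) = 6*(1*(-1) + 3) = 6*(-1 + 3) = 6*2 = 12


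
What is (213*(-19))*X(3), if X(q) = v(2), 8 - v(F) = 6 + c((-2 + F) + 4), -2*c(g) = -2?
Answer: -4047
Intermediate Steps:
c(g) = 1 (c(g) = -½*(-2) = 1)
v(F) = 1 (v(F) = 8 - (6 + 1) = 8 - 1*7 = 8 - 7 = 1)
X(q) = 1
(213*(-19))*X(3) = (213*(-19))*1 = -4047*1 = -4047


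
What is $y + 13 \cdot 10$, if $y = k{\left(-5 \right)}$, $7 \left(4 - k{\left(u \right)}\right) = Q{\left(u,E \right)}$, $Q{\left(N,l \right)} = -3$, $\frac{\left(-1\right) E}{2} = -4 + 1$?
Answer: $\frac{941}{7} \approx 134.43$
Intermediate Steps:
$E = 6$ ($E = - 2 \left(-4 + 1\right) = \left(-2\right) \left(-3\right) = 6$)
$k{\left(u \right)} = \frac{31}{7}$ ($k{\left(u \right)} = 4 - - \frac{3}{7} = 4 + \frac{3}{7} = \frac{31}{7}$)
$y = \frac{31}{7} \approx 4.4286$
$y + 13 \cdot 10 = \frac{31}{7} + 13 \cdot 10 = \frac{31}{7} + 130 = \frac{941}{7}$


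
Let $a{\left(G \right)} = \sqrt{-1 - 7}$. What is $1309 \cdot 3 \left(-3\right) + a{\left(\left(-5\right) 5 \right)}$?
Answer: $-11781 + 2 i \sqrt{2} \approx -11781.0 + 2.8284 i$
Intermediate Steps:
$a{\left(G \right)} = 2 i \sqrt{2}$ ($a{\left(G \right)} = \sqrt{-8} = 2 i \sqrt{2}$)
$1309 \cdot 3 \left(-3\right) + a{\left(\left(-5\right) 5 \right)} = 1309 \cdot 3 \left(-3\right) + 2 i \sqrt{2} = 1309 \left(-9\right) + 2 i \sqrt{2} = -11781 + 2 i \sqrt{2}$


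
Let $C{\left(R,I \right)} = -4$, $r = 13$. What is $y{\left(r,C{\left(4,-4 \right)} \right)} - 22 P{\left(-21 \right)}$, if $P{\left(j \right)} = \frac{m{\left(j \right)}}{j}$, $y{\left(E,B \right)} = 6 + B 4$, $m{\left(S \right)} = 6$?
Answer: $- \frac{26}{7} \approx -3.7143$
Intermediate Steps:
$y{\left(E,B \right)} = 6 + 4 B$
$P{\left(j \right)} = \frac{6}{j}$
$y{\left(r,C{\left(4,-4 \right)} \right)} - 22 P{\left(-21 \right)} = \left(6 + 4 \left(-4\right)\right) - 22 \frac{6}{-21} = \left(6 - 16\right) - 22 \cdot 6 \left(- \frac{1}{21}\right) = -10 - - \frac{44}{7} = -10 + \frac{44}{7} = - \frac{26}{7}$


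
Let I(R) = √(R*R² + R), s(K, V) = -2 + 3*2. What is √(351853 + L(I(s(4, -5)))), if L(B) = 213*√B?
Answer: √(351853 + 213*√2*17^(¼)) ≈ 593.69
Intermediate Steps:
s(K, V) = 4 (s(K, V) = -2 + 6 = 4)
I(R) = √(R + R³) (I(R) = √(R³ + R) = √(R + R³))
√(351853 + L(I(s(4, -5)))) = √(351853 + 213*√(√(4 + 4³))) = √(351853 + 213*√(√(4 + 64))) = √(351853 + 213*√(√68)) = √(351853 + 213*√(2*√17)) = √(351853 + 213*(√2*17^(¼))) = √(351853 + 213*√2*17^(¼))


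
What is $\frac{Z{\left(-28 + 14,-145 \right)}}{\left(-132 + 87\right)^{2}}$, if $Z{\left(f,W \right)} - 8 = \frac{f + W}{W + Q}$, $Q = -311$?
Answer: $\frac{47}{11400} \approx 0.0041228$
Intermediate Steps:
$Z{\left(f,W \right)} = 8 + \frac{W + f}{-311 + W}$ ($Z{\left(f,W \right)} = 8 + \frac{f + W}{W - 311} = 8 + \frac{W + f}{-311 + W}$)
$\frac{Z{\left(-28 + 14,-145 \right)}}{\left(-132 + 87\right)^{2}} = \frac{\frac{1}{-311 - 145} \left(-2488 + \left(-28 + 14\right) + 9 \left(-145\right)\right)}{\left(-132 + 87\right)^{2}} = \frac{\frac{1}{-456} \left(-2488 - 14 - 1305\right)}{\left(-45\right)^{2}} = \frac{\left(- \frac{1}{456}\right) \left(-3807\right)}{2025} = \frac{1269}{152} \cdot \frac{1}{2025} = \frac{47}{11400}$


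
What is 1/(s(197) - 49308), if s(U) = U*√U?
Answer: -49308/2423633491 - 197*√197/2423633491 ≈ -2.1486e-5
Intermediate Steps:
s(U) = U^(3/2)
1/(s(197) - 49308) = 1/(197^(3/2) - 49308) = 1/(197*√197 - 49308) = 1/(-49308 + 197*√197)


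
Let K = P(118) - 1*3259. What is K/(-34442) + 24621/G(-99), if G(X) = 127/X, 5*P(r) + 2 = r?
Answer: -419756203857/21870670 ≈ -19193.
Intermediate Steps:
P(r) = -⅖ + r/5
K = -16179/5 (K = (-⅖ + (⅕)*118) - 1*3259 = (-⅖ + 118/5) - 3259 = 116/5 - 3259 = -16179/5 ≈ -3235.8)
K/(-34442) + 24621/G(-99) = -16179/5/(-34442) + 24621/((127/(-99))) = -16179/5*(-1/34442) + 24621/((127*(-1/99))) = 16179/172210 + 24621/(-127/99) = 16179/172210 + 24621*(-99/127) = 16179/172210 - 2437479/127 = -419756203857/21870670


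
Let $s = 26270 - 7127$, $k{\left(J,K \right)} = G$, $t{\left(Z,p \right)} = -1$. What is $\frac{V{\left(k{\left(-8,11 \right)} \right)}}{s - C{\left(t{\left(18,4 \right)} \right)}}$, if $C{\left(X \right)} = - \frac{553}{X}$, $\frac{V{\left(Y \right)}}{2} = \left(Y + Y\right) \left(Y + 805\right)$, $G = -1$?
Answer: $- \frac{1608}{9295} \approx -0.173$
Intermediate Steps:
$k{\left(J,K \right)} = -1$
$s = 19143$ ($s = 26270 - 7127 = 19143$)
$V{\left(Y \right)} = 4 Y \left(805 + Y\right)$ ($V{\left(Y \right)} = 2 \left(Y + Y\right) \left(Y + 805\right) = 2 \cdot 2 Y \left(805 + Y\right) = 4 Y \left(805 + Y\right)$)
$\frac{V{\left(k{\left(-8,11 \right)} \right)}}{s - C{\left(t{\left(18,4 \right)} \right)}} = \frac{4 \left(-1\right) \left(805 - 1\right)}{19143 - - \frac{553}{-1}} = \frac{4 \left(-1\right) 804}{19143 - \left(-553\right) \left(-1\right)} = - \frac{3216}{19143 - 553} = - \frac{3216}{18590} = \left(-3216\right) \frac{1}{18590} = - \frac{1608}{9295}$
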